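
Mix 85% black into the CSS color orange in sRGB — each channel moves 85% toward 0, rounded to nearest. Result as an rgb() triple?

rgb(38, 25, 0)

CSS orange is rgb(255, 165, 0).
An 85% shade moves each channel 85% toward 0:
  R: 255 + 0.85×(0−255) = 255 − 216.75 = 38.25 → 38
  G: 165 − 140.25 = 24.75 → 25
  B: 0 + 0 = 0 → 0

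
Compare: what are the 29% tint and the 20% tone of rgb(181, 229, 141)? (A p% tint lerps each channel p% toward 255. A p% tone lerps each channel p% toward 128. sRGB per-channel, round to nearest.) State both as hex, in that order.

#caedae, #aad18a

29% tint:
  R: 181 + 0.29×(255−181) = 181 + 21.46 = 202.46 → 202
  G: 229 + 7.54 = 236.54 → 237
  B: 141 + 0.29×(255−141) = 141 + 33.06 = 174.06 → 174
  → #caedae
20% tone:
  R: 181 + 0.2×(128−181) = 181 − 10.6 = 170.4 → 170
  G: 229 + 0.2×(128−229) = 229 − 20.2 = 208.8 → 209
  B: 141 + 0.2×(128−141) = 141 − 2.6 = 138.4 → 138
  → #aad18a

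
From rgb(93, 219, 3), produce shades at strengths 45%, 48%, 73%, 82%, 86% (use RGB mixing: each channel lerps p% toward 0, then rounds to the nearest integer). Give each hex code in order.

45%: (93 − 41.85 = 51.15→51, 219 − 98.55 = 120.45→120, 3 − 1.35 = 1.65→2) → #337802
48%: (93 − 44.64 = 48.36→48, 219 − 105.12 = 113.88→114, 3 − 1.44 = 1.56→2) → #307202
73%: (93 − 67.89 = 25.11→25, 219 − 159.87 = 59.13→59, 3 − 2.19 = 0.81→1) → #193B01
82%: (93 − 76.26 = 16.74→17, 219 − 179.58 = 39.42→39, 3 − 2.46 = 0.54→1) → #112701
86%: (93 − 79.98 = 13.02→13, 219 − 188.34 = 30.66→31, 3 − 2.58 = 0.42→0) → #0D1F00

#337802, #307202, #193B01, #112701, #0D1F00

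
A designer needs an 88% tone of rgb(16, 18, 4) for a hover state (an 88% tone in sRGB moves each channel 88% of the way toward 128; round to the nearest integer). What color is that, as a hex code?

#737371

Per channel, c → c + 0.88(128 − c):
  R: 16 + 98.56 = 114.56 → 115
  G: 18 + 0.88×(128−18) = 18 + 96.8 = 114.8 → 115
  B: 4 + 0.88×(128−4) = 4 + 109.12 = 113.12 → 113
rgb(115, 115, 113) = #737371.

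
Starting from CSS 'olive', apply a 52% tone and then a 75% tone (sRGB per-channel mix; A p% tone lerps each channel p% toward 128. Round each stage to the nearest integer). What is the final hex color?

CSS olive is rgb(128, 128, 0).
A 52% tone moves each channel 52% toward 128:
  R: 128 + 0.52×(128−128) = 128 + 0 = 128 → 128
  G: 128 + 0 = 128 → 128
  B: 0 + 66.56 = 66.56 → 67
After the tone: rgb(128, 128, 67) = #808043.
Per channel, c → c + 0.75(128 − c):
  R: 128 + 0.75×(128−128) = 128 + 0 = 128 → 128
  G: 128 + 0.75×(128−128) = 128 + 0 = 128 → 128
  B: 67 + 0.75×(128−67) = 67 + 45.75 = 112.75 → 113
rgb(128, 128, 113) = #808071.

#808071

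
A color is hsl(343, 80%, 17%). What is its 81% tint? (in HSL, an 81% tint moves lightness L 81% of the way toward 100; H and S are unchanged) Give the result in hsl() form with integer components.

hsl(343, 80%, 84%)

L moves 81% from 17 toward 100: 17 + 67.23 = 84.23 → 84.
H and S are unchanged.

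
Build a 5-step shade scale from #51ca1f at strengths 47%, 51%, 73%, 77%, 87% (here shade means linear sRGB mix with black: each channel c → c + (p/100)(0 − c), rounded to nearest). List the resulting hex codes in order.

#51ca1f is rgb(81, 202, 31).
47%: (81 − 38.07 = 42.93→43, 202 − 94.94 = 107.06→107, 31 − 14.57 = 16.43→16) → #2b6b10
51%: (81 − 41.31 = 39.69→40, 202 − 103.02 = 98.98→99, 31 − 15.81 = 15.19→15) → #28630f
73%: (81 − 59.13 = 21.87→22, 202 − 147.46 = 54.54→55, 31 − 22.63 = 8.37→8) → #163708
77%: (81 − 62.37 = 18.63→19, 202 − 155.54 = 46.46→46, 31 − 23.87 = 7.13→7) → #132e07
87%: (81 − 70.47 = 10.53→11, 202 − 175.74 = 26.26→26, 31 − 26.97 = 4.03→4) → #0b1a04

#2b6b10, #28630f, #163708, #132e07, #0b1a04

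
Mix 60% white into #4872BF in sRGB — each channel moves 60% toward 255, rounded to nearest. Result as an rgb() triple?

rgb(182, 199, 229)

#4872BF is rgb(72, 114, 191).
Lerp each channel 60% toward 255:
  R: 72 + 0.6×(255−72) = 72 + 109.8 = 181.8 → 182
  G: 114 + 0.6×(255−114) = 114 + 84.6 = 198.6 → 199
  B: 191 + 0.6×(255−191) = 191 + 38.4 = 229.4 → 229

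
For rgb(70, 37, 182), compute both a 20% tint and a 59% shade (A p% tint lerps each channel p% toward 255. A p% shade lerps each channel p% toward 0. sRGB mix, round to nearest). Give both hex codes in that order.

#6B51C5, #1D0F4B

20% tint:
  R: 70 + 37 = 107 → 107
  G: 37 + 43.6 = 80.6 → 81
  B: 182 + 14.6 = 196.6 → 197
  → #6B51C5
59% shade:
  R: 70 − 41.3 = 28.7 → 29
  G: 37 + 0.59×(0−37) = 37 − 21.83 = 15.17 → 15
  B: 182 + 0.59×(0−182) = 182 − 107.38 = 74.62 → 75
  → #1D0F4B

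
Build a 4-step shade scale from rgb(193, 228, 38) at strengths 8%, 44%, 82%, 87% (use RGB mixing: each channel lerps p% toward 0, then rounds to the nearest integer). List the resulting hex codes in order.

#b2d223, #6c8015, #232907, #191e05

8%: (193 − 15.44 = 177.56→178, 228 − 18.24 = 209.76→210, 38 − 3.04 = 34.96→35) → #b2d223
44%: (193 − 84.92 = 108.08→108, 228 − 100.32 = 127.68→128, 38 − 16.72 = 21.28→21) → #6c8015
82%: (193 − 158.26 = 34.74→35, 228 − 186.96 = 41.04→41, 38 − 31.16 = 6.84→7) → #232907
87%: (193 − 167.91 = 25.09→25, 228 − 198.36 = 29.64→30, 38 − 33.06 = 4.94→5) → #191e05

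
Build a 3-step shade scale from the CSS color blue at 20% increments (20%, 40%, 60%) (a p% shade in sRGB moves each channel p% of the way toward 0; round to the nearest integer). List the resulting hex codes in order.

#0000CC, #000099, #000066

CSS blue is rgb(0, 0, 255).
20%: (0→0, 0→0, 255 − 51 = 204→204) → #0000CC
40%: (0→0, 0→0, 255 − 102 = 153→153) → #000099
60%: (0→0, 0→0, 255 − 153 = 102→102) → #000066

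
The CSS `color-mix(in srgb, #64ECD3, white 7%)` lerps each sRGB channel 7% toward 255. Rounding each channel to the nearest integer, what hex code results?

#64ECD3 is rgb(100, 236, 211).
A 7% tint moves each channel 7% toward 255:
  R: 100 + 0.07×(255−100) = 100 + 10.85 = 110.85 → 111
  G: 236 + 0.07×(255−236) = 236 + 1.33 = 237.33 → 237
  B: 211 + 3.08 = 214.08 → 214
rgb(111, 237, 214) = #6FEDD6.

#6FEDD6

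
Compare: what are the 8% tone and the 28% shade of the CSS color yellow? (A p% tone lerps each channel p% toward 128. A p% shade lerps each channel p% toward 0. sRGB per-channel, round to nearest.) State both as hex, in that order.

#F5F50A, #B8B800

CSS yellow is rgb(255, 255, 0).
8% tone:
  R: 255 + 0.08×(128−255) = 255 − 10.16 = 244.84 → 245
  G: 255 + 0.08×(128−255) = 255 − 10.16 = 244.84 → 245
  B: 0 + 10.24 = 10.24 → 10
  → #F5F50A
28% shade:
  R: 255 − 71.4 = 183.6 → 184
  G: 255 + 0.28×(0−255) = 255 − 71.4 = 183.6 → 184
  B: 0 + 0 = 0 → 0
  → #B8B800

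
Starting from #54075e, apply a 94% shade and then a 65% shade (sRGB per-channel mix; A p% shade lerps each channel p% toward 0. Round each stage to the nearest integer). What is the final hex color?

#020002

#54075e is rgb(84, 7, 94).
A 94% shade moves each channel 94% toward 0:
  R: 84 − 78.96 = 5.04 → 5
  G: 7 + 0.94×(0−7) = 7 − 6.58 = 0.42 → 0
  B: 94 − 88.36 = 5.64 → 6
After the shade: rgb(5, 0, 6) = #050006.
A 65% shade moves each channel 65% toward 0:
  R: 5 + 0.65×(0−5) = 5 − 3.25 = 1.75 → 2
  G: 0 + 0.65×(0−0) = 0 + 0 = 0 → 0
  B: 6 + 0.65×(0−6) = 6 − 3.9 = 2.1 → 2
rgb(2, 0, 2) = #020002.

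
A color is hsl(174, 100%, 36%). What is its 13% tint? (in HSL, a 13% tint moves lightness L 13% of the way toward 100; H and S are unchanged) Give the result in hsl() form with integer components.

hsl(174, 100%, 44%)

L moves 13% from 36 toward 100: 36 + 8.32 = 44.32 → 44.
H and S are unchanged.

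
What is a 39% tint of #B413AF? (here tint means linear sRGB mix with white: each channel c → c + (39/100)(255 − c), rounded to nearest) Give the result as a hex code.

#B413AF is rgb(180, 19, 175).
Per channel, c → c + 0.39(255 − c):
  R: 180 + 0.39×(255−180) = 180 + 29.25 = 209.25 → 209
  G: 19 + 0.39×(255−19) = 19 + 92.04 = 111.04 → 111
  B: 175 + 31.2 = 206.2 → 206
rgb(209, 111, 206) = #D16FCE.

#D16FCE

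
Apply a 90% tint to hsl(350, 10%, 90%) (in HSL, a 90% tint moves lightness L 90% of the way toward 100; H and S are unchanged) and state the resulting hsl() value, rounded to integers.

hsl(350, 10%, 99%)

L moves 90% from 90 toward 100: 90 + 9 = 99 → 99.
H and S are unchanged.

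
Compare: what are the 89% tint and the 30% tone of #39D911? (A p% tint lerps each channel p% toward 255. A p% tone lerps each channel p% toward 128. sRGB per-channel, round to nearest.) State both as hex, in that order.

#E9FBE5, #4EBE32

#39D911 is rgb(57, 217, 17).
89% tint:
  R: 57 + 0.89×(255−57) = 57 + 176.22 = 233.22 → 233
  G: 217 + 33.82 = 250.82 → 251
  B: 17 + 211.82 = 228.82 → 229
  → #E9FBE5
30% tone:
  R: 57 + 21.3 = 78.3 → 78
  G: 217 + 0.3×(128−217) = 217 − 26.7 = 190.3 → 190
  B: 17 + 33.3 = 50.3 → 50
  → #4EBE32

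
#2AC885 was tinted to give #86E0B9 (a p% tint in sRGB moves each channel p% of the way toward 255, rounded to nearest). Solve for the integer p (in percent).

43%

#2AC885 is rgb(42, 200, 133); #86E0B9 is rgb(134, 224, 185).
On the R channel (widest range): 134 ≈ 42 + (p/100)(255 − 42), so p ≈ 100×(134 − 42)/(255 − 42) = 9200/213 = 43.19.
p = 43 reproduces all three channels after rounding.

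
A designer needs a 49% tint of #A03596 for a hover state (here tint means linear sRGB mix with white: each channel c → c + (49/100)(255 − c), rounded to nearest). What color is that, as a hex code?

#CF98C9

#A03596 is rgb(160, 53, 150).
Per channel, c → c + 0.49(255 − c):
  R: 160 + 46.55 = 206.55 → 207
  G: 53 + 0.49×(255−53) = 53 + 98.98 = 151.98 → 152
  B: 150 + 51.45 = 201.45 → 201
rgb(207, 152, 201) = #CF98C9.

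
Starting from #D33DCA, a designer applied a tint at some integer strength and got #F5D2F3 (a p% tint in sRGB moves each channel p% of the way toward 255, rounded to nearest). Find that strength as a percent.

77%

#D33DCA is rgb(211, 61, 202); #F5D2F3 is rgb(245, 210, 243).
On the G channel (widest range): 210 ≈ 61 + (p/100)(255 − 61), so p ≈ 100×(210 − 61)/(255 − 61) = 14900/194 = 76.80.
p = 77 reproduces all three channels after rounding.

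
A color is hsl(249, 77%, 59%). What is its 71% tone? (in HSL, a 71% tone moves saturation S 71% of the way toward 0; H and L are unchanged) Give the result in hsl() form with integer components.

S moves 71% from 77 toward 0: 77 − 54.67 = 22.33 → 22.
H and L are unchanged.

hsl(249, 22%, 59%)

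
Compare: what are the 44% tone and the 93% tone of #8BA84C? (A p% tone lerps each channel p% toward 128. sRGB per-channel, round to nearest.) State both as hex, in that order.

#8BA84C is rgb(139, 168, 76).
44% tone:
  R: 139 + 0.44×(128−139) = 139 − 4.84 = 134.16 → 134
  G: 168 + 0.44×(128−168) = 168 − 17.6 = 150.4 → 150
  B: 76 + 22.88 = 98.88 → 99
  → #869663
93% tone:
  R: 139 + 0.93×(128−139) = 139 − 10.23 = 128.77 → 129
  G: 168 + 0.93×(128−168) = 168 − 37.2 = 130.8 → 131
  B: 76 + 0.93×(128−76) = 76 + 48.36 = 124.36 → 124
  → #81837C

#869663, #81837C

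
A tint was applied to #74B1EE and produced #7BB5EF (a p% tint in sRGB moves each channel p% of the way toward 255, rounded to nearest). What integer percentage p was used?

#74B1EE is rgb(116, 177, 238); #7BB5EF is rgb(123, 181, 239).
On the R channel (widest range): 123 ≈ 116 + (p/100)(255 − 116), so p ≈ 100×(123 − 116)/(255 − 116) = 700/139 = 5.04.
p = 5 reproduces all three channels after rounding.

5%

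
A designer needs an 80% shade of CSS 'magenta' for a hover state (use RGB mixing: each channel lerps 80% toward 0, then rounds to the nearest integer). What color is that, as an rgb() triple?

CSS magenta is rgb(255, 0, 255).
Lerp each channel 80% toward 0:
  R: 255 − 204 = 51 → 51
  G: 0 + 0 = 0 → 0
  B: 255 − 204 = 51 → 51

rgb(51, 0, 51)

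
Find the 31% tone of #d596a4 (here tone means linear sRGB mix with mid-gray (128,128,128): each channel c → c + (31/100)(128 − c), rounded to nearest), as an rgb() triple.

#d596a4 is rgb(213, 150, 164).
A 31% tone moves each channel 31% toward 128:
  R: 213 − 26.35 = 186.65 → 187
  G: 150 + 0.31×(128−150) = 150 − 6.82 = 143.18 → 143
  B: 164 − 11.16 = 152.84 → 153

rgb(187, 143, 153)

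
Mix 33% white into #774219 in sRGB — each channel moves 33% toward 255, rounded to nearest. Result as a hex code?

#A48065

#774219 is rgb(119, 66, 25).
A 33% tint moves each channel 33% toward 255:
  R: 119 + 44.88 = 163.88 → 164
  G: 66 + 0.33×(255−66) = 66 + 62.37 = 128.37 → 128
  B: 25 + 75.9 = 100.9 → 101
rgb(164, 128, 101) = #A48065.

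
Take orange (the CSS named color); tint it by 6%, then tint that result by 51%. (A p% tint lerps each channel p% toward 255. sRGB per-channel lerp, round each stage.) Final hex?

CSS orange is rgb(255, 165, 0).
Per channel, c → c + 0.06(255 − c):
  R: 255 + 0.06×(255−255) = 255 + 0 = 255 → 255
  G: 165 + 0.06×(255−165) = 165 + 5.4 = 170.4 → 170
  B: 0 + 15.3 = 15.3 → 15
After the tint: rgb(255, 170, 15) = #FFAA0F.
Per channel, c → c + 0.51(255 − c):
  R: 255 + 0.51×(255−255) = 255 + 0 = 255 → 255
  G: 170 + 43.35 = 213.35 → 213
  B: 15 + 122.4 = 137.4 → 137
rgb(255, 213, 137) = #FFD589.

#FFD589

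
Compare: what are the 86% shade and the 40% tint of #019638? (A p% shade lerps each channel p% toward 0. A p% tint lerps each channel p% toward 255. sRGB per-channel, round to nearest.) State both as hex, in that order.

#019638 is rgb(1, 150, 56).
86% shade:
  R: 1 + 0.86×(0−1) = 1 − 0.86 = 0.14 → 0
  G: 150 + 0.86×(0−150) = 150 − 129 = 21 → 21
  B: 56 − 48.16 = 7.84 → 8
  → #001508
40% tint:
  R: 1 + 101.6 = 102.6 → 103
  G: 150 + 42 = 192 → 192
  B: 56 + 0.4×(255−56) = 56 + 79.6 = 135.6 → 136
  → #67c088

#001508, #67c088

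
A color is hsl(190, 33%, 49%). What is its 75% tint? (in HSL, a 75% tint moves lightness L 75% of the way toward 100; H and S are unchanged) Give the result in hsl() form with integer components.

hsl(190, 33%, 87%)

L moves 75% from 49 toward 100: 49 + 38.25 = 87.25 → 87.
H and S are unchanged.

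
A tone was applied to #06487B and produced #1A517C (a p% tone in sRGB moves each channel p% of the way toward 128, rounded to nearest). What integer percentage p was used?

#06487B is rgb(6, 72, 123); #1A517C is rgb(26, 81, 124).
On the R channel (widest range): 26 ≈ 6 + (p/100)(128 − 6), so p ≈ 100×(26 − 6)/(128 − 6) = 2000/122 = 16.39.
p = 16 reproduces all three channels after rounding.

16%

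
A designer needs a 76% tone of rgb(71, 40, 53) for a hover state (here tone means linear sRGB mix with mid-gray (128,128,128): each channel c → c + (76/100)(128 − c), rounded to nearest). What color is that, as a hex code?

#726B6E

Lerp each channel 76% toward 128:
  R: 71 + 0.76×(128−71) = 71 + 43.32 = 114.32 → 114
  G: 40 + 66.88 = 106.88 → 107
  B: 53 + 0.76×(128−53) = 53 + 57 = 110 → 110
rgb(114, 107, 110) = #726B6E.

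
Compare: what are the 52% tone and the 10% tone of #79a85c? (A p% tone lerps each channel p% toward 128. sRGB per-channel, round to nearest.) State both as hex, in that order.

#79a85c is rgb(121, 168, 92).
52% tone:
  R: 121 + 3.64 = 124.64 → 125
  G: 168 + 0.52×(128−168) = 168 − 20.8 = 147.2 → 147
  B: 92 + 18.72 = 110.72 → 111
  → #7d936f
10% tone:
  R: 121 + 0.1×(128−121) = 121 + 0.7 = 121.7 → 122
  G: 168 − 4 = 164 → 164
  B: 92 + 0.1×(128−92) = 92 + 3.6 = 95.6 → 96
  → #7aa460

#7d936f, #7aa460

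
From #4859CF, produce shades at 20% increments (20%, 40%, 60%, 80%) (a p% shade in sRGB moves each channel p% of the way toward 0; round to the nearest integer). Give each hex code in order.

#3A47A6, #2B357C, #1D2453, #0E1229

#4859CF is rgb(72, 89, 207).
20%: (72 − 14.4 = 57.6→58, 89 − 17.8 = 71.2→71, 207 − 41.4 = 165.6→166) → #3A47A6
40%: (72 − 28.8 = 43.2→43, 89 − 35.6 = 53.4→53, 207 − 82.8 = 124.2→124) → #2B357C
60%: (72 − 43.2 = 28.8→29, 89 − 53.4 = 35.6→36, 207 − 124.2 = 82.8→83) → #1D2453
80%: (72 − 57.6 = 14.4→14, 89 − 71.2 = 17.8→18, 207 − 165.6 = 41.4→41) → #0E1229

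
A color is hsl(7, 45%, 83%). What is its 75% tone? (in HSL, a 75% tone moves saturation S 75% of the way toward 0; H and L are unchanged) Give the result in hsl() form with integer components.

hsl(7, 11%, 83%)

S moves 75% from 45 toward 0: 45 − 33.75 = 11.25 → 11.
H and L are unchanged.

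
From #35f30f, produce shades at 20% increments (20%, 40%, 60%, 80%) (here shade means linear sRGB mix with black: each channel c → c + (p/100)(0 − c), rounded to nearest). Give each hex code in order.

#35f30f is rgb(53, 243, 15).
20%: (53 − 10.6 = 42.4→42, 243 − 48.6 = 194.4→194, 15 − 3 = 12→12) → #2ac20c
40%: (53 − 21.2 = 31.8→32, 243 − 97.2 = 145.8→146, 15 − 6 = 9→9) → #209209
60%: (53 − 31.8 = 21.2→21, 243 − 145.8 = 97.2→97, 15 − 9 = 6→6) → #156106
80%: (53 − 42.4 = 10.6→11, 243 − 194.4 = 48.6→49, 15 − 12 = 3→3) → #0b3103

#2ac20c, #209209, #156106, #0b3103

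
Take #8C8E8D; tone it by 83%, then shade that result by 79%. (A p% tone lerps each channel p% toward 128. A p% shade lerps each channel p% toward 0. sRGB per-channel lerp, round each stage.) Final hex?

#1B1B1B

#8C8E8D is rgb(140, 142, 141).
Per channel, c → c + 0.83(128 − c):
  R: 140 + 0.83×(128−140) = 140 − 9.96 = 130.04 → 130
  G: 142 − 11.62 = 130.38 → 130
  B: 141 + 0.83×(128−141) = 141 − 10.79 = 130.21 → 130
After the tone: rgb(130, 130, 130) = #828282.
Lerp each channel 79% toward 0:
  R: 130 − 102.7 = 27.3 → 27
  G: 130 + 0.79×(0−130) = 130 − 102.7 = 27.3 → 27
  B: 130 − 102.7 = 27.3 → 27
rgb(27, 27, 27) = #1B1B1B.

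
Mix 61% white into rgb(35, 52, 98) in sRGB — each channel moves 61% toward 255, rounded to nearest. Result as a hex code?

Lerp each channel 61% toward 255:
  R: 35 + 0.61×(255−35) = 35 + 134.2 = 169.2 → 169
  G: 52 + 123.83 = 175.83 → 176
  B: 98 + 95.77 = 193.77 → 194
rgb(169, 176, 194) = #A9B0C2.

#A9B0C2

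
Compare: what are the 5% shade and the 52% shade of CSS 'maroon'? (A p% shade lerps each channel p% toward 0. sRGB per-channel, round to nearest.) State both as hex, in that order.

CSS maroon is rgb(128, 0, 0).
5% shade:
  R: 128 − 6.4 = 121.6 → 122
  G: 0 + 0 = 0 → 0
  B: 0 + 0 = 0 → 0
  → #7A0000
52% shade:
  R: 128 + 0.52×(0−128) = 128 − 66.56 = 61.44 → 61
  G: 0 + 0.52×(0−0) = 0 + 0 = 0 → 0
  B: 0 + 0 = 0 → 0
  → #3D0000

#7A0000, #3D0000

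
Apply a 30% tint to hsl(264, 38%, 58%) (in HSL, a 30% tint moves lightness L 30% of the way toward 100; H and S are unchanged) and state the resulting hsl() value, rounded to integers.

hsl(264, 38%, 71%)

L moves 30% from 58 toward 100: 58 + 12.6 = 70.6 → 71.
H and S are unchanged.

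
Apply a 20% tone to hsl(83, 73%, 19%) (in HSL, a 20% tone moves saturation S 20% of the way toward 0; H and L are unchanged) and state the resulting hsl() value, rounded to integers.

hsl(83, 58%, 19%)

S moves 20% from 73 toward 0: 73 − 14.6 = 58.4 → 58.
H and L are unchanged.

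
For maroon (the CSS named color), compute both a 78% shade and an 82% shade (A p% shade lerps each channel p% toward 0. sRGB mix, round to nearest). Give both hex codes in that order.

CSS maroon is rgb(128, 0, 0).
78% shade:
  R: 128 − 99.84 = 28.16 → 28
  G: 0 + 0 = 0 → 0
  B: 0 + 0.78×(0−0) = 0 + 0 = 0 → 0
  → #1C0000
82% shade:
  R: 128 − 104.96 = 23.04 → 23
  G: 0 + 0.82×(0−0) = 0 + 0 = 0 → 0
  B: 0 + 0 = 0 → 0
  → #170000

#1C0000, #170000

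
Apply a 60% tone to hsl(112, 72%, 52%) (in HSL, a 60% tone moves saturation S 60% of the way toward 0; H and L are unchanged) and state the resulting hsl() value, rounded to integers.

S moves 60% from 72 toward 0: 72 − 43.2 = 28.8 → 29.
H and L are unchanged.

hsl(112, 29%, 52%)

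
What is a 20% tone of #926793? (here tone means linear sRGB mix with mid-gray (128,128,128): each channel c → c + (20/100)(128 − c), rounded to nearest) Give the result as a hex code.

#8E6C8F

#926793 is rgb(146, 103, 147).
A 20% tone moves each channel 20% toward 128:
  R: 146 + 0.2×(128−146) = 146 − 3.6 = 142.4 → 142
  G: 103 + 0.2×(128−103) = 103 + 5 = 108 → 108
  B: 147 + 0.2×(128−147) = 147 − 3.8 = 143.2 → 143
rgb(142, 108, 143) = #8E6C8F.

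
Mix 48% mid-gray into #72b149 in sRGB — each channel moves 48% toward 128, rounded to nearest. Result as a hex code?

#72b149 is rgb(114, 177, 73).
Per channel, c → c + 0.48(128 − c):
  R: 114 + 6.72 = 120.72 → 121
  G: 177 − 23.52 = 153.48 → 153
  B: 73 + 0.48×(128−73) = 73 + 26.4 = 99.4 → 99
rgb(121, 153, 99) = #799963.

#799963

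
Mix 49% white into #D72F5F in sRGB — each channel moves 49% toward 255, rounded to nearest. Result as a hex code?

#EB95AD

#D72F5F is rgb(215, 47, 95).
Per channel, c → c + 0.49(255 − c):
  R: 215 + 19.6 = 234.6 → 235
  G: 47 + 101.92 = 148.92 → 149
  B: 95 + 0.49×(255−95) = 95 + 78.4 = 173.4 → 173
rgb(235, 149, 173) = #EB95AD.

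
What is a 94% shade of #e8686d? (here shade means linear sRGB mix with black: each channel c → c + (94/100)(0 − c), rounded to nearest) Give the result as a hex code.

#0e0607

#e8686d is rgb(232, 104, 109).
A 94% shade moves each channel 94% toward 0:
  R: 232 + 0.94×(0−232) = 232 − 218.08 = 13.92 → 14
  G: 104 − 97.76 = 6.24 → 6
  B: 109 − 102.46 = 6.54 → 7
rgb(14, 6, 7) = #0e0607.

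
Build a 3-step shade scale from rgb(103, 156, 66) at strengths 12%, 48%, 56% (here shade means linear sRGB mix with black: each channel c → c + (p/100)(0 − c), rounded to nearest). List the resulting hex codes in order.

#5B893A, #365122, #2D451D

12%: (103 − 12.36 = 90.64→91, 156 − 18.72 = 137.28→137, 66 − 7.92 = 58.08→58) → #5B893A
48%: (103 − 49.44 = 53.56→54, 156 − 74.88 = 81.12→81, 66 − 31.68 = 34.32→34) → #365122
56%: (103 − 57.68 = 45.32→45, 156 − 87.36 = 68.64→69, 66 − 36.96 = 29.04→29) → #2D451D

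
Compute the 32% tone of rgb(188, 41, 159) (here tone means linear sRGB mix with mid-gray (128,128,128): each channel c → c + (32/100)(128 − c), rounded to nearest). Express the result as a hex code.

Per channel, c → c + 0.32(128 − c):
  R: 188 + 0.32×(128−188) = 188 − 19.2 = 168.8 → 169
  G: 41 + 0.32×(128−41) = 41 + 27.84 = 68.84 → 69
  B: 159 + 0.32×(128−159) = 159 − 9.92 = 149.08 → 149
rgb(169, 69, 149) = #A94595.

#A94595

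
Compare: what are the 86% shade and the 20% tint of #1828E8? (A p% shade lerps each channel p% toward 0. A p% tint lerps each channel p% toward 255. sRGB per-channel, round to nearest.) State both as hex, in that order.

#030620, #4653ED

#1828E8 is rgb(24, 40, 232).
86% shade:
  R: 24 + 0.86×(0−24) = 24 − 20.64 = 3.36 → 3
  G: 40 + 0.86×(0−40) = 40 − 34.4 = 5.6 → 6
  B: 232 + 0.86×(0−232) = 232 − 199.52 = 32.48 → 32
  → #030620
20% tint:
  R: 24 + 46.2 = 70.2 → 70
  G: 40 + 0.2×(255−40) = 40 + 43 = 83 → 83
  B: 232 + 0.2×(255−232) = 232 + 4.6 = 236.6 → 237
  → #4653ED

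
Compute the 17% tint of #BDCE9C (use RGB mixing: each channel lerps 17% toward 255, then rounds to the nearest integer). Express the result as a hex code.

#C8D6AD

#BDCE9C is rgb(189, 206, 156).
Per channel, c → c + 0.17(255 − c):
  R: 189 + 0.17×(255−189) = 189 + 11.22 = 200.22 → 200
  G: 206 + 8.33 = 214.33 → 214
  B: 156 + 16.83 = 172.83 → 173
rgb(200, 214, 173) = #C8D6AD.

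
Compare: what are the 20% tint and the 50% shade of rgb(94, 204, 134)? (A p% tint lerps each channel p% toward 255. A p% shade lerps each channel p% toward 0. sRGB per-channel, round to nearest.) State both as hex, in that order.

#7ED69E, #2F6643

20% tint:
  R: 94 + 32.2 = 126.2 → 126
  G: 204 + 0.2×(255−204) = 204 + 10.2 = 214.2 → 214
  B: 134 + 24.2 = 158.2 → 158
  → #7ED69E
50% shade:
  R: 94 + 0.5×(0−94) = 94 − 47 = 47 → 47
  G: 204 + 0.5×(0−204) = 204 − 102 = 102 → 102
  B: 134 + 0.5×(0−134) = 134 − 67 = 67 → 67
  → #2F6643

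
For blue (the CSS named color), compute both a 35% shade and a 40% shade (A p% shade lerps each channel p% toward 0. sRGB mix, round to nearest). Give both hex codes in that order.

#0000A6, #000099

CSS blue is rgb(0, 0, 255).
35% shade:
  R: 0 + 0 = 0 → 0
  G: 0 + 0 = 0 → 0
  B: 255 + 0.35×(0−255) = 255 − 89.25 = 165.75 → 166
  → #0000A6
40% shade:
  R: 0 + 0 = 0 → 0
  G: 0 + 0.4×(0−0) = 0 + 0 = 0 → 0
  B: 255 + 0.4×(0−255) = 255 − 102 = 153 → 153
  → #000099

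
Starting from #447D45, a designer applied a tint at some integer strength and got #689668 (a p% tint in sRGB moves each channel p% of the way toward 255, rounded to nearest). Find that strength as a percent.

19%

#447D45 is rgb(68, 125, 69); #689668 is rgb(104, 150, 104).
On the R channel (widest range): 104 ≈ 68 + (p/100)(255 − 68), so p ≈ 100×(104 − 68)/(255 − 68) = 3600/187 = 19.25.
p = 19 reproduces all three channels after rounding.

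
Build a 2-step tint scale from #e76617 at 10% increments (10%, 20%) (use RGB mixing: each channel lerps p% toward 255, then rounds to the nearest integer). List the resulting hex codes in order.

#e76617 is rgb(231, 102, 23).
10%: (231 + 2.4 = 233.4→233, 102 + 15.3 = 117.3→117, 23 + 23.2 = 46.2→46) → #e9752e
20%: (231 + 4.8 = 235.8→236, 102 + 30.6 = 132.6→133, 23 + 46.4 = 69.4→69) → #ec8545

#e9752e, #ec8545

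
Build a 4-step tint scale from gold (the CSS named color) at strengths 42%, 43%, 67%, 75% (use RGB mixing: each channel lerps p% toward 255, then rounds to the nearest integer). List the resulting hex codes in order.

#FFE86B, #FFE86E, #FFF2AB, #FFF5BF

CSS gold is rgb(255, 215, 0).
42%: (255→255, 215 + 16.8 = 231.8→232, 0 + 107.1 = 107.1→107) → #FFE86B
43%: (255→255, 215 + 17.2 = 232.2→232, 0 + 109.65 = 109.65→110) → #FFE86E
67%: (255→255, 215 + 26.8 = 241.8→242, 0 + 170.85 = 170.85→171) → #FFF2AB
75%: (255→255, 215 + 30 = 245→245, 0 + 191.25 = 191.25→191) → #FFF5BF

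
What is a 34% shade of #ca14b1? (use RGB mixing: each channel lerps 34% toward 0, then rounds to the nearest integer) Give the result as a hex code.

#850d75

#ca14b1 is rgb(202, 20, 177).
Lerp each channel 34% toward 0:
  R: 202 − 68.68 = 133.32 → 133
  G: 20 + 0.34×(0−20) = 20 − 6.8 = 13.2 → 13
  B: 177 − 60.18 = 116.82 → 117
rgb(133, 13, 117) = #850d75.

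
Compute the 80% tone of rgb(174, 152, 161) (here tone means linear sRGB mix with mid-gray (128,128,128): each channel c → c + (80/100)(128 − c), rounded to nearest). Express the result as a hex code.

Per channel, c → c + 0.8(128 − c):
  R: 174 + 0.8×(128−174) = 174 − 36.8 = 137.2 → 137
  G: 152 − 19.2 = 132.8 → 133
  B: 161 − 26.4 = 134.6 → 135
rgb(137, 133, 135) = #898587.

#898587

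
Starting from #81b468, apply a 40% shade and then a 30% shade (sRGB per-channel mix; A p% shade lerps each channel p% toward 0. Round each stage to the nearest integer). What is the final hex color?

#81b468 is rgb(129, 180, 104).
A 40% shade moves each channel 40% toward 0:
  R: 129 − 51.6 = 77.4 → 77
  G: 180 + 0.4×(0−180) = 180 − 72 = 108 → 108
  B: 104 − 41.6 = 62.4 → 62
After the shade: rgb(77, 108, 62) = #4d6c3e.
Per channel, c → c + 0.3(0 − c):
  R: 77 + 0.3×(0−77) = 77 − 23.1 = 53.9 → 54
  G: 108 − 32.4 = 75.6 → 76
  B: 62 + 0.3×(0−62) = 62 − 18.6 = 43.4 → 43
rgb(54, 76, 43) = #364c2b.

#364c2b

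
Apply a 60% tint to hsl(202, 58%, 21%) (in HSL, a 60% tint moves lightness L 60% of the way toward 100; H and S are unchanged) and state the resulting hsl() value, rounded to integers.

L moves 60% from 21 toward 100: 21 + 47.4 = 68.4 → 68.
H and S are unchanged.

hsl(202, 58%, 68%)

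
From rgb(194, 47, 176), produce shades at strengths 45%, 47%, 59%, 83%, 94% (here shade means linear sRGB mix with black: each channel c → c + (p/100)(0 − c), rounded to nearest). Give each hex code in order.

45%: (194 − 87.3 = 106.7→107, 47 − 21.15 = 25.85→26, 176 − 79.2 = 96.8→97) → #6b1a61
47%: (194 − 91.18 = 102.82→103, 47 − 22.09 = 24.91→25, 176 − 82.72 = 93.28→93) → #67195d
59%: (194 − 114.46 = 79.54→80, 47 − 27.73 = 19.27→19, 176 − 103.84 = 72.16→72) → #501348
83%: (194 − 161.02 = 32.98→33, 47 − 39.01 = 7.99→8, 176 − 146.08 = 29.92→30) → #21081e
94%: (194 − 182.36 = 11.64→12, 47 − 44.18 = 2.82→3, 176 − 165.44 = 10.56→11) → #0c030b

#6b1a61, #67195d, #501348, #21081e, #0c030b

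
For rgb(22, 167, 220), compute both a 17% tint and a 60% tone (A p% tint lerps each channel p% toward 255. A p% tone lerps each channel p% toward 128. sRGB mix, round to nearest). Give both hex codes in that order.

#3eb6e2, #5690a5

17% tint:
  R: 22 + 39.61 = 61.61 → 62
  G: 167 + 0.17×(255−167) = 167 + 14.96 = 181.96 → 182
  B: 220 + 0.17×(255−220) = 220 + 5.95 = 225.95 → 226
  → #3eb6e2
60% tone:
  R: 22 + 0.6×(128−22) = 22 + 63.6 = 85.6 → 86
  G: 167 + 0.6×(128−167) = 167 − 23.4 = 143.6 → 144
  B: 220 + 0.6×(128−220) = 220 − 55.2 = 164.8 → 165
  → #5690a5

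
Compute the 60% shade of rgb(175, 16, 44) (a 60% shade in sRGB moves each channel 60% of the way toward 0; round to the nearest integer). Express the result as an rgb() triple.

Lerp each channel 60% toward 0:
  R: 175 + 0.6×(0−175) = 175 − 105 = 70 → 70
  G: 16 − 9.6 = 6.4 → 6
  B: 44 − 26.4 = 17.6 → 18

rgb(70, 6, 18)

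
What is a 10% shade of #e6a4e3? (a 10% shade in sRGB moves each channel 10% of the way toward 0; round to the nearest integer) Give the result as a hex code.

#e6a4e3 is rgb(230, 164, 227).
Per channel, c → c + 0.1(0 − c):
  R: 230 − 23 = 207 → 207
  G: 164 + 0.1×(0−164) = 164 − 16.4 = 147.6 → 148
  B: 227 + 0.1×(0−227) = 227 − 22.7 = 204.3 → 204
rgb(207, 148, 204) = #cf94cc.

#cf94cc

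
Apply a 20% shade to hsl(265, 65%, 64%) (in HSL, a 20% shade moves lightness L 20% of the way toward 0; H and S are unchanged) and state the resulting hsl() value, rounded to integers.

hsl(265, 65%, 51%)

L moves 20% from 64 toward 0: 64 − 12.8 = 51.2 → 51.
H and S are unchanged.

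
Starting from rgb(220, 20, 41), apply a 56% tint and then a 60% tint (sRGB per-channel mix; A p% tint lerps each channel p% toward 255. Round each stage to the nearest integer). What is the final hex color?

#f9d6d9

Lerp each channel 56% toward 255:
  R: 220 + 19.6 = 239.6 → 240
  G: 20 + 131.6 = 151.6 → 152
  B: 41 + 119.84 = 160.84 → 161
After the tint: rgb(240, 152, 161) = #f098a1.
Per channel, c → c + 0.6(255 − c):
  R: 240 + 9 = 249 → 249
  G: 152 + 0.6×(255−152) = 152 + 61.8 = 213.8 → 214
  B: 161 + 56.4 = 217.4 → 217
rgb(249, 214, 217) = #f9d6d9.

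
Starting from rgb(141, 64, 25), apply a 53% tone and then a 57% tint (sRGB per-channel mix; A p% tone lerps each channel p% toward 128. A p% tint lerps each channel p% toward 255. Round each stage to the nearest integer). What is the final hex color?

A 53% tone moves each channel 53% toward 128:
  R: 141 − 6.89 = 134.11 → 134
  G: 64 + 33.92 = 97.92 → 98
  B: 25 + 54.59 = 79.59 → 80
After the tone: rgb(134, 98, 80) = #866250.
Per channel, c → c + 0.57(255 − c):
  R: 134 + 0.57×(255−134) = 134 + 68.97 = 202.97 → 203
  G: 98 + 89.49 = 187.49 → 187
  B: 80 + 99.75 = 179.75 → 180
rgb(203, 187, 180) = #CBBBB4.

#CBBBB4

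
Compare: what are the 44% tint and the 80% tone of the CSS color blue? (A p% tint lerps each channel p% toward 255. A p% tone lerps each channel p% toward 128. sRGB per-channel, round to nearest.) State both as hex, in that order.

#7070FF, #666699

CSS blue is rgb(0, 0, 255).
44% tint:
  R: 0 + 112.2 = 112.2 → 112
  G: 0 + 0.44×(255−0) = 0 + 112.2 = 112.2 → 112
  B: 255 + 0 = 255 → 255
  → #7070FF
80% tone:
  R: 0 + 0.8×(128−0) = 0 + 102.4 = 102.4 → 102
  G: 0 + 0.8×(128−0) = 0 + 102.4 = 102.4 → 102
  B: 255 − 101.6 = 153.4 → 153
  → #666699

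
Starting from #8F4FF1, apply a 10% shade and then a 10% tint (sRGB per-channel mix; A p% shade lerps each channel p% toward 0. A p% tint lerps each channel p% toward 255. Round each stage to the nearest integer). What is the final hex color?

#8F4FF1 is rgb(143, 79, 241).
Per channel, c → c + 0.1(0 − c):
  R: 143 + 0.1×(0−143) = 143 − 14.3 = 128.7 → 129
  G: 79 − 7.9 = 71.1 → 71
  B: 241 + 0.1×(0−241) = 241 − 24.1 = 216.9 → 217
After the shade: rgb(129, 71, 217) = #8147D9.
A 10% tint moves each channel 10% toward 255:
  R: 129 + 12.6 = 141.6 → 142
  G: 71 + 0.1×(255−71) = 71 + 18.4 = 89.4 → 89
  B: 217 + 3.8 = 220.8 → 221
rgb(142, 89, 221) = #8E59DD.

#8E59DD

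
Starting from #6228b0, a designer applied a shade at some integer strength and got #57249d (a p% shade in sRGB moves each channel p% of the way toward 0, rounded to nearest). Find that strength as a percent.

#6228b0 is rgb(98, 40, 176); #57249d is rgb(87, 36, 157).
On the B channel (widest range): 157 ≈ 176 + (p/100)(0 − 176), so p ≈ 100×(157 − 176)/(0 − 176) = -1900/-176 = 10.80.
p = 11 reproduces all three channels after rounding.

11%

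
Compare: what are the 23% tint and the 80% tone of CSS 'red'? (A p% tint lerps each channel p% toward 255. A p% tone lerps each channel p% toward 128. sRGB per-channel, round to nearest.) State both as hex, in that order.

#FF3B3B, #996666

CSS red is rgb(255, 0, 0).
23% tint:
  R: 255 + 0 = 255 → 255
  G: 0 + 0.23×(255−0) = 0 + 58.65 = 58.65 → 59
  B: 0 + 58.65 = 58.65 → 59
  → #FF3B3B
80% tone:
  R: 255 + 0.8×(128−255) = 255 − 101.6 = 153.4 → 153
  G: 0 + 102.4 = 102.4 → 102
  B: 0 + 102.4 = 102.4 → 102
  → #996666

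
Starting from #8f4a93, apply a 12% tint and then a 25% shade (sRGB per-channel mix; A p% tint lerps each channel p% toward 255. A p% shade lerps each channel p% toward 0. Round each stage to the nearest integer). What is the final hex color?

#8f4a93 is rgb(143, 74, 147).
Per channel, c → c + 0.12(255 − c):
  R: 143 + 0.12×(255−143) = 143 + 13.44 = 156.44 → 156
  G: 74 + 0.12×(255−74) = 74 + 21.72 = 95.72 → 96
  B: 147 + 0.12×(255−147) = 147 + 12.96 = 159.96 → 160
After the tint: rgb(156, 96, 160) = #9c60a0.
Per channel, c → c + 0.25(0 − c):
  R: 156 + 0.25×(0−156) = 156 − 39 = 117 → 117
  G: 96 − 24 = 72 → 72
  B: 160 + 0.25×(0−160) = 160 − 40 = 120 → 120
rgb(117, 72, 120) = #754878.

#754878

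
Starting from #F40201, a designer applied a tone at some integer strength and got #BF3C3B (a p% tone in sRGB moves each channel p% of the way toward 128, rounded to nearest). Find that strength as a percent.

46%

#F40201 is rgb(244, 2, 1); #BF3C3B is rgb(191, 60, 59).
On the B channel (widest range): 59 ≈ 1 + (p/100)(128 − 1), so p ≈ 100×(59 − 1)/(128 − 1) = 5800/127 = 45.67.
p = 46 reproduces all three channels after rounding.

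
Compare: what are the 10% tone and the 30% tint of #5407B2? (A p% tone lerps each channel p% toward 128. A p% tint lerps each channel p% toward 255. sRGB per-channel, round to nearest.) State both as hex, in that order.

#5813AD, #8751C9

#5407B2 is rgb(84, 7, 178).
10% tone:
  R: 84 + 0.1×(128−84) = 84 + 4.4 = 88.4 → 88
  G: 7 + 12.1 = 19.1 → 19
  B: 178 − 5 = 173 → 173
  → #5813AD
30% tint:
  R: 84 + 0.3×(255−84) = 84 + 51.3 = 135.3 → 135
  G: 7 + 74.4 = 81.4 → 81
  B: 178 + 23.1 = 201.1 → 201
  → #8751C9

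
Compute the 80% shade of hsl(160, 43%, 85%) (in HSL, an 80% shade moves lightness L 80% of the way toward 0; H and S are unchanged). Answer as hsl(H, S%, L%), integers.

hsl(160, 43%, 17%)

L moves 80% from 85 toward 0: 85 − 68 = 17 → 17.
H and S are unchanged.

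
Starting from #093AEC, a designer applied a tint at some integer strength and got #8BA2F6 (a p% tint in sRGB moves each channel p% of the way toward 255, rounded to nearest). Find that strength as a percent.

#093AEC is rgb(9, 58, 236); #8BA2F6 is rgb(139, 162, 246).
On the R channel (widest range): 139 ≈ 9 + (p/100)(255 − 9), so p ≈ 100×(139 − 9)/(255 − 9) = 13000/246 = 52.85.
p = 53 reproduces all three channels after rounding.

53%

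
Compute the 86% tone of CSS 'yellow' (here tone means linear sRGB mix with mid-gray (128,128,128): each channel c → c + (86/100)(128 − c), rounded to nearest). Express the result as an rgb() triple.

rgb(146, 146, 110)

CSS yellow is rgb(255, 255, 0).
Lerp each channel 86% toward 128:
  R: 255 − 109.22 = 145.78 → 146
  G: 255 − 109.22 = 145.78 → 146
  B: 0 + 110.08 = 110.08 → 110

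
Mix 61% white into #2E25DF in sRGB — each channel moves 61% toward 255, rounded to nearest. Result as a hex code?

#ADAAF3

#2E25DF is rgb(46, 37, 223).
Lerp each channel 61% toward 255:
  R: 46 + 127.49 = 173.49 → 173
  G: 37 + 0.61×(255−37) = 37 + 132.98 = 169.98 → 170
  B: 223 + 0.61×(255−223) = 223 + 19.52 = 242.52 → 243
rgb(173, 170, 243) = #ADAAF3.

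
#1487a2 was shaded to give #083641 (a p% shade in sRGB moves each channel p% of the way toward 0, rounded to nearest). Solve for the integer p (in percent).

60%

#1487a2 is rgb(20, 135, 162); #083641 is rgb(8, 54, 65).
On the B channel (widest range): 65 ≈ 162 + (p/100)(0 − 162), so p ≈ 100×(65 − 162)/(0 − 162) = -9700/-162 = 59.88.
p = 60 reproduces all three channels after rounding.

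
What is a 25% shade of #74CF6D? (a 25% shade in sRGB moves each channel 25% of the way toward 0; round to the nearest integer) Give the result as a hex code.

#74CF6D is rgb(116, 207, 109).
Per channel, c → c + 0.25(0 − c):
  R: 116 − 29 = 87 → 87
  G: 207 − 51.75 = 155.25 → 155
  B: 109 − 27.25 = 81.75 → 82
rgb(87, 155, 82) = #579B52.

#579B52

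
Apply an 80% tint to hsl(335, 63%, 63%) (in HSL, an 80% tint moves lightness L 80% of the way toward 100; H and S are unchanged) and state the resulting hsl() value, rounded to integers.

hsl(335, 63%, 93%)

L moves 80% from 63 toward 100: 63 + 29.6 = 92.6 → 93.
H and S are unchanged.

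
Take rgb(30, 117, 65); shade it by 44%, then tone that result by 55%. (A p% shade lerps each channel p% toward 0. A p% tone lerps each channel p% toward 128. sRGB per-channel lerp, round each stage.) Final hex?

A 44% shade moves each channel 44% toward 0:
  R: 30 + 0.44×(0−30) = 30 − 13.2 = 16.8 → 17
  G: 117 + 0.44×(0−117) = 117 − 51.48 = 65.52 → 66
  B: 65 + 0.44×(0−65) = 65 − 28.6 = 36.4 → 36
After the shade: rgb(17, 66, 36) = #114224.
Lerp each channel 55% toward 128:
  R: 17 + 61.05 = 78.05 → 78
  G: 66 + 0.55×(128−66) = 66 + 34.1 = 100.1 → 100
  B: 36 + 0.55×(128−36) = 36 + 50.6 = 86.6 → 87
rgb(78, 100, 87) = #4E6457.

#4E6457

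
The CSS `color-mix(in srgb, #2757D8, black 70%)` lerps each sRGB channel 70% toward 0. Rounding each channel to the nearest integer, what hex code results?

#0C1A41

#2757D8 is rgb(39, 87, 216).
Per channel, c → c + 0.7(0 − c):
  R: 39 − 27.3 = 11.7 → 12
  G: 87 + 0.7×(0−87) = 87 − 60.9 = 26.1 → 26
  B: 216 + 0.7×(0−216) = 216 − 151.2 = 64.8 → 65
rgb(12, 26, 65) = #0C1A41.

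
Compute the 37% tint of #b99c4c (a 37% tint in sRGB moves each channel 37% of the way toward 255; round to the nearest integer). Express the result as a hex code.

#b99c4c is rgb(185, 156, 76).
Per channel, c → c + 0.37(255 − c):
  R: 185 + 0.37×(255−185) = 185 + 25.9 = 210.9 → 211
  G: 156 + 0.37×(255−156) = 156 + 36.63 = 192.63 → 193
  B: 76 + 66.23 = 142.23 → 142
rgb(211, 193, 142) = #d3c18e.

#d3c18e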